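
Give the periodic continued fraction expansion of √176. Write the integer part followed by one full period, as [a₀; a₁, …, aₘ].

a₀ = ⌊√176⌋ = 13.

[13; 3, 1, 3, 26]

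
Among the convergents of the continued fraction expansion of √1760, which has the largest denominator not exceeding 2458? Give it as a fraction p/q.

√1760 = [41; 1, 19, 1, 82, …] (period length 4).
Convergents:
  p_0/q_0 = 41/1
  p_1/q_1 = 42/1
  p_2/q_2 = 839/20
  p_3/q_3 = 881/21
  p_4/q_4 = 73081/1742
  p_5/q_5 = 73962/1763
  p_6/q_6 = 1478359/35239
q_5 = 1763 ≤ 2458 < 35239 = q_6, so the answer is 73962/1763.

73962/1763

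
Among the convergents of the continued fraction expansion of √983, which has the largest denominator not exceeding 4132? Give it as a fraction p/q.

√983 = [31; 2, 1, 5, 31, 5, 1, 2, 62, …] (period length 8).
Convergents:
  p_0/q_0 = 31/1
  p_1/q_1 = 63/2
  p_2/q_2 = 94/3
  p_3/q_3 = 533/17
  p_4/q_4 = 16617/530
  p_5/q_5 = 83618/2667
  p_6/q_6 = 100235/3197
  p_7/q_7 = 284088/9061
q_6 = 3197 ≤ 4132 < 9061 = q_7, so the answer is 100235/3197.

100235/3197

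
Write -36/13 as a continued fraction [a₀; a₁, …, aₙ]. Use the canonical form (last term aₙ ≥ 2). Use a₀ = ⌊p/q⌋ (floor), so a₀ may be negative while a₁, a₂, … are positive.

-36 = -3·13 + 3
13 = 4·3 + 1
3 = 3·1 + 0  (stop)
So -36/13 = [-3; 4, 3].

[-3; 4, 3]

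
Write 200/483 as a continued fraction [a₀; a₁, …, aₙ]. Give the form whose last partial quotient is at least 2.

[0; 2, 2, 2, 2, 3, 1, 3]

200 = 0×483 + 200
483 = 2×200 + 83
200 = 2×83 + 34
83 = 2×34 + 15
34 = 2×15 + 4
15 = 3×4 + 3
4 = 1×3 + 1
3 = 3×1 + 0  (stop)
So 200/483 = [0; 2, 2, 2, 2, 3, 1, 3].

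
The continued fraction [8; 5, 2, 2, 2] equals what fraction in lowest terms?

532/65

Using pₖ = aₖpₖ₋₁ + pₖ₋₂ and qₖ = aₖqₖ₋₁ + qₖ₋₂:
  k=0: a=8, p=8, q=1
  k=1: a=5, p=41, q=5
  k=2: a=2, p=90, q=11
  k=3: a=2, p=221, q=27
  k=4: a=2, p=532, q=65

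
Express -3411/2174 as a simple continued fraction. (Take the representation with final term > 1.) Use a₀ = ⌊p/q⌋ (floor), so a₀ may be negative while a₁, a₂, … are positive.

-3411 = -2·2174 + 937
2174 = 2·937 + 300
937 = 3·300 + 37
300 = 8·37 + 4
37 = 9·4 + 1
4 = 4·1 + 0  (stop)
So -3411/2174 = [-2; 2, 3, 8, 9, 4].

[-2; 2, 3, 8, 9, 4]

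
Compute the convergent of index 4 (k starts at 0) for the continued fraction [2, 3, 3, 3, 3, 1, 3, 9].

Using pₖ = aₖpₖ₋₁ + pₖ₋₂, qₖ = aₖqₖ₋₁ + qₖ₋₂ (with p₋₁=1, p₋₂=0, q₋₁=0, q₋₂=1):
  k=0: a=2, p=2, q=1
  k=1: a=3, p=7, q=3
  k=2: a=3, p=23, q=10
  k=3: a=3, p=76, q=33
  k=4: a=3, p=251, q=109

251/109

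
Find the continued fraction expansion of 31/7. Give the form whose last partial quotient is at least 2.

[4; 2, 3]

31 = 4×7 + 3
7 = 2×3 + 1
3 = 3×1 + 0  (stop)
So 31/7 = [4; 2, 3].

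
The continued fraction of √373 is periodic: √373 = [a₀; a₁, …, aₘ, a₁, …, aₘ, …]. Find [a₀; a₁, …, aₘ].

a₀ = ⌊√373⌋ = 19.

[19; 3, 5, 5, 3, 38]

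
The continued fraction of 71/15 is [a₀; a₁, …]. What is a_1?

71 = 4·15 + 11   →  a_0 = 4
15 = 1·11 + 4   →  a_1 = 1

1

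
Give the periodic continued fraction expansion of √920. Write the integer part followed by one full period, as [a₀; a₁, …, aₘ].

a₀ = ⌊√920⌋ = 30.

[30; 3, 60]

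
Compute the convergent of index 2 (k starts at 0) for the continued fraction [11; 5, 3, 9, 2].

179/16

Using pₖ = aₖpₖ₋₁ + pₖ₋₂, qₖ = aₖqₖ₋₁ + qₖ₋₂ (with p₋₁=1, p₋₂=0, q₋₁=0, q₋₂=1):
  k=0: a=11, p=11, q=1
  k=1: a=5, p=56, q=5
  k=2: a=3, p=179, q=16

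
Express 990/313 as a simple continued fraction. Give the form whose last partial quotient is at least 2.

990 = 3×313 + 51
313 = 6×51 + 7
51 = 7×7 + 2
7 = 3×2 + 1
2 = 2×1 + 0  (stop)
So 990/313 = [3; 6, 7, 3, 2].

[3; 6, 7, 3, 2]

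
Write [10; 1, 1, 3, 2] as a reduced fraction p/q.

169/16

Fold from the inside: start with 2/1.
  3 + 1/2 = 7/2
  1 + 2/7 = 9/7
  1 + 7/9 = 16/9
  10 + 9/16 = 169/16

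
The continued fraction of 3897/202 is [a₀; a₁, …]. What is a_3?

2

3897 = 19·202 + 59   →  a_0 = 19
202 = 3·59 + 25   →  a_1 = 3
59 = 2·25 + 9   →  a_2 = 2
25 = 2·9 + 7   →  a_3 = 2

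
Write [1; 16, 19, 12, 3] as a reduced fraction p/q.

Using pₖ = aₖpₖ₋₁ + pₖ₋₂ and qₖ = aₖqₖ₋₁ + qₖ₋₂:
  k=0: a=1, p=1, q=1
  k=1: a=16, p=17, q=16
  k=2: a=19, p=324, q=305
  k=3: a=12, p=3905, q=3676
  k=4: a=3, p=12039, q=11333

12039/11333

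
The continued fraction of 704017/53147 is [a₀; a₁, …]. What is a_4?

704017 = 13·53147 + 13106   →  a_0 = 13
53147 = 4·13106 + 723   →  a_1 = 4
13106 = 18·723 + 92   →  a_2 = 18
723 = 7·92 + 79   →  a_3 = 7
92 = 1·79 + 13   →  a_4 = 1

1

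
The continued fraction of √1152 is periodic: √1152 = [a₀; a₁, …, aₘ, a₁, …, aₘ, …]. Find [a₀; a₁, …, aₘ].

a₀ = ⌊√1152⌋ = 33.
With m₀=0, d₀=1 and mₖ₊₁ = dₖaₖ − mₖ, dₖ₊₁ = (n − mₖ₊₁²)/dₖ, aₖ₊₁ = ⌊(a₀+mₖ₊₁)/dₖ₊₁⌋:
  k=1: m=33, d=63, a=1
  k=2: m=30, d=4, a=15
  k=3: m=30, d=63, a=1
  k=4: m=33, d=1, a=66
d=1 and a=2a₀=66 at k=4, so the next step gives (m, d) = (33, 63) again — its k=1 value — and the period has length 4.

[33; 1, 15, 1, 66]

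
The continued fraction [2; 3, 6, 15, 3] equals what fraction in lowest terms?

2045/883

Fold from the inside: start with 3/1.
  15 + 1/3 = 46/3
  6 + 3/46 = 279/46
  3 + 46/279 = 883/279
  2 + 279/883 = 2045/883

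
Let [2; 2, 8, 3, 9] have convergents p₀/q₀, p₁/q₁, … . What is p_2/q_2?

Using pₖ = aₖpₖ₋₁ + pₖ₋₂, qₖ = aₖqₖ₋₁ + qₖ₋₂ (with p₋₁=1, p₋₂=0, q₋₁=0, q₋₂=1):
  k=0: a=2, p=2, q=1
  k=1: a=2, p=5, q=2
  k=2: a=8, p=42, q=17

42/17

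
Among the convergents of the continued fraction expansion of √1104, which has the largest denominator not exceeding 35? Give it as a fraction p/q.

√1104 = [33; 4, 2, 2, 2, 4, 66, …] (period length 6).
Convergents:
  p_0/q_0 = 33/1
  p_1/q_1 = 133/4
  p_2/q_2 = 299/9
  p_3/q_3 = 731/22
  p_4/q_4 = 1761/53
q_3 = 22 ≤ 35 < 53 = q_4, so the answer is 731/22.

731/22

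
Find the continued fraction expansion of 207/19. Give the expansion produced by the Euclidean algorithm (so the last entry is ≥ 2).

[10; 1, 8, 2]

207 = 10*19 + 17
19 = 1*17 + 2
17 = 8*2 + 1
2 = 2*1 + 0  (stop)
So 207/19 = [10; 1, 8, 2].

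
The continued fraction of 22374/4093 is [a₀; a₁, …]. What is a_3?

1

22374 = 5·4093 + 1909   →  a_0 = 5
4093 = 2·1909 + 275   →  a_1 = 2
1909 = 6·275 + 259   →  a_2 = 6
275 = 1·259 + 16   →  a_3 = 1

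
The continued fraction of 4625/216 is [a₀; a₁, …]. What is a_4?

1

4625 = 21·216 + 89   →  a_0 = 21
216 = 2·89 + 38   →  a_1 = 2
89 = 2·38 + 13   →  a_2 = 2
38 = 2·13 + 12   →  a_3 = 2
13 = 1·12 + 1   →  a_4 = 1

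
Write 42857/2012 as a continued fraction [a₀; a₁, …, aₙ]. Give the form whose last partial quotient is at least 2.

42857 = 21·2012 + 605
2012 = 3·605 + 197
605 = 3·197 + 14
197 = 14·14 + 1
14 = 14·1 + 0  (stop)
So 42857/2012 = [21; 3, 3, 14, 14].

[21; 3, 3, 14, 14]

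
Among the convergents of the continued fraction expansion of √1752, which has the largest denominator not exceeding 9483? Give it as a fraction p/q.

√1752 = [41; 1, 5, 1, 82, …] (period length 4).
Convergents:
  p_0/q_0 = 41/1
  p_1/q_1 = 42/1
  p_2/q_2 = 251/6
  p_3/q_3 = 293/7
  p_4/q_4 = 24277/580
  p_5/q_5 = 24570/587
  p_6/q_6 = 147127/3515
  p_7/q_7 = 171697/4102
  p_8/q_8 = 14226281/339879
q_7 = 4102 ≤ 9483 < 339879 = q_8, so the answer is 171697/4102.

171697/4102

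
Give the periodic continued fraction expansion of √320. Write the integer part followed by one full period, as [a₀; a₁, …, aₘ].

[17; 1, 7, 1, 34]

a₀ = ⌊√320⌋ = 17.
With m₀=0, d₀=1 and mₖ₊₁ = dₖaₖ − mₖ, dₖ₊₁ = (n − mₖ₊₁²)/dₖ, aₖ₊₁ = ⌊(a₀+mₖ₊₁)/dₖ₊₁⌋:
  k=1: m=17, d=31, a=1
  k=2: m=14, d=4, a=7
  k=3: m=14, d=31, a=1
  k=4: m=17, d=1, a=34
d=1 and a=2a₀=34 at k=4, so the next step gives (m, d) = (17, 31) again — its k=1 value — and the period has length 4.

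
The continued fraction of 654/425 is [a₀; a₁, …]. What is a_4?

1

654 = 1·425 + 229   →  a_0 = 1
425 = 1·229 + 196   →  a_1 = 1
229 = 1·196 + 33   →  a_2 = 1
196 = 5·33 + 31   →  a_3 = 5
33 = 1·31 + 2   →  a_4 = 1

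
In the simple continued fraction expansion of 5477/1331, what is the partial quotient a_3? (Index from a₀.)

5477 = 4·1331 + 153   →  a_0 = 4
1331 = 8·153 + 107   →  a_1 = 8
153 = 1·107 + 46   →  a_2 = 1
107 = 2·46 + 15   →  a_3 = 2

2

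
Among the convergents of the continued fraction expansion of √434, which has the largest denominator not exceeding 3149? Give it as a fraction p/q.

√434 = [20; 1, 4, 1, 40, …] (period length 4).
Convergents:
  p_0/q_0 = 20/1
  p_1/q_1 = 21/1
  p_2/q_2 = 104/5
  p_3/q_3 = 125/6
  p_4/q_4 = 5104/245
  p_5/q_5 = 5229/251
  p_6/q_6 = 26020/1249
  p_7/q_7 = 31249/1500
  p_8/q_8 = 1275980/61249
q_7 = 1500 ≤ 3149 < 61249 = q_8, so the answer is 31249/1500.

31249/1500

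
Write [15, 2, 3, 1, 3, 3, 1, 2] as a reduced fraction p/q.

Using pₖ = aₖpₖ₋₁ + pₖ₋₂ and qₖ = aₖqₖ₋₁ + qₖ₋₂:
  k=0: a=15, p=15, q=1
  k=1: a=2, p=31, q=2
  k=2: a=3, p=108, q=7
  k=3: a=1, p=139, q=9
  k=4: a=3, p=525, q=34
  k=5: a=3, p=1714, q=111
  k=6: a=1, p=2239, q=145
  k=7: a=2, p=6192, q=401

6192/401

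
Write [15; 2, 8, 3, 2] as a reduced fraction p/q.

1903/123

Fold from the inside: start with 2/1.
  3 + 1/2 = 7/2
  8 + 2/7 = 58/7
  2 + 7/58 = 123/58
  15 + 58/123 = 1903/123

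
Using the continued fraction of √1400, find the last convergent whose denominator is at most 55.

√1400 = [37; 2, 2, 2, 74, …] (period length 4).
Convergents:
  p_0/q_0 = 37/1
  p_1/q_1 = 75/2
  p_2/q_2 = 187/5
  p_3/q_3 = 449/12
  p_4/q_4 = 33413/893
q_3 = 12 ≤ 55 < 893 = q_4, so the answer is 449/12.

449/12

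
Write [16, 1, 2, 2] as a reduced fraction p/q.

117/7

Fold from the inside: start with 2/1.
  2 + 1/2 = 5/2
  1 + 2/5 = 7/5
  16 + 5/7 = 117/7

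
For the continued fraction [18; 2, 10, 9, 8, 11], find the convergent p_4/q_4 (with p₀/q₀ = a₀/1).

Using pₖ = aₖpₖ₋₁ + pₖ₋₂, qₖ = aₖqₖ₋₁ + qₖ₋₂ (with p₋₁=1, p₋₂=0, q₋₁=0, q₋₂=1):
  k=0: a=18, p=18, q=1
  k=1: a=2, p=37, q=2
  k=2: a=10, p=388, q=21
  k=3: a=9, p=3529, q=191
  k=4: a=8, p=28620, q=1549

28620/1549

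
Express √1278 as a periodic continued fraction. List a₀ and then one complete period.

[35; 1, 2, 1, 70]

a₀ = ⌊√1278⌋ = 35.
With m₀=0, d₀=1 and mₖ₊₁ = dₖaₖ − mₖ, dₖ₊₁ = (n − mₖ₊₁²)/dₖ, aₖ₊₁ = ⌊(a₀+mₖ₊₁)/dₖ₊₁⌋:
  k=1: m=35, d=53, a=1
  k=2: m=18, d=18, a=2
  k=3: m=18, d=53, a=1
  k=4: m=35, d=1, a=70
d=1 and a=2a₀=70 at k=4, so the next step gives (m, d) = (35, 53) again — its k=1 value — and the period has length 4.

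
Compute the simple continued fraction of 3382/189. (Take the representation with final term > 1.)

[17; 1, 8, 2, 4, 2]

3382 = 17·189 + 169
189 = 1·169 + 20
169 = 8·20 + 9
20 = 2·9 + 2
9 = 4·2 + 1
2 = 2·1 + 0  (stop)
So 3382/189 = [17; 1, 8, 2, 4, 2].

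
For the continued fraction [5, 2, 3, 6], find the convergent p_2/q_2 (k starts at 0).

Using pₖ = aₖpₖ₋₁ + pₖ₋₂, qₖ = aₖqₖ₋₁ + qₖ₋₂ (with p₋₁=1, p₋₂=0, q₋₁=0, q₋₂=1):
  k=0: a=5, p=5, q=1
  k=1: a=2, p=11, q=2
  k=2: a=3, p=38, q=7

38/7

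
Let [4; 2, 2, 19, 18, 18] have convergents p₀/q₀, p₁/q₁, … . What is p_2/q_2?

22/5

Using pₖ = aₖpₖ₋₁ + pₖ₋₂, qₖ = aₖqₖ₋₁ + qₖ₋₂ (with p₋₁=1, p₋₂=0, q₋₁=0, q₋₂=1):
  k=0: a=4, p=4, q=1
  k=1: a=2, p=9, q=2
  k=2: a=2, p=22, q=5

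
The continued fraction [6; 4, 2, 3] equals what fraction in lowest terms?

Fold from the inside: start with 3/1.
  2 + 1/3 = 7/3
  4 + 3/7 = 31/7
  6 + 7/31 = 193/31

193/31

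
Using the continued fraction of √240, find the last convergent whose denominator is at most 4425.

58575/3781

√240 = [15; 2, 30, …] (period length 2).
Convergents:
  p_0/q_0 = 15/1
  p_1/q_1 = 31/2
  p_2/q_2 = 945/61
  p_3/q_3 = 1921/124
  p_4/q_4 = 58575/3781
  p_5/q_5 = 119071/7686
q_4 = 3781 ≤ 4425 < 7686 = q_5, so the answer is 58575/3781.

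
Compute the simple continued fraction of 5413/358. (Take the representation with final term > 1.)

[15; 8, 3, 14]

5413 = 15·358 + 43
358 = 8·43 + 14
43 = 3·14 + 1
14 = 14·1 + 0  (stop)
So 5413/358 = [15; 8, 3, 14].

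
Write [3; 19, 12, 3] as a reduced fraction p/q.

Fold from the inside: start with 3/1.
  12 + 1/3 = 37/3
  19 + 3/37 = 706/37
  3 + 37/706 = 2155/706

2155/706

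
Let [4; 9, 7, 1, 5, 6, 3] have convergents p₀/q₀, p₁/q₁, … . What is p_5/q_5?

10878/2647

Using pₖ = aₖpₖ₋₁ + pₖ₋₂, qₖ = aₖqₖ₋₁ + qₖ₋₂ (with p₋₁=1, p₋₂=0, q₋₁=0, q₋₂=1):
  k=0: a=4, p=4, q=1
  k=1: a=9, p=37, q=9
  k=2: a=7, p=263, q=64
  k=3: a=1, p=300, q=73
  k=4: a=5, p=1763, q=429
  k=5: a=6, p=10878, q=2647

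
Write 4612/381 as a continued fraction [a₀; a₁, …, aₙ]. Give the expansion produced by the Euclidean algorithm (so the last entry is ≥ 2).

4612 = 12·381 + 40
381 = 9·40 + 21
40 = 1·21 + 19
21 = 1·19 + 2
19 = 9·2 + 1
2 = 2·1 + 0  (stop)
So 4612/381 = [12; 9, 1, 1, 9, 2].

[12; 9, 1, 1, 9, 2]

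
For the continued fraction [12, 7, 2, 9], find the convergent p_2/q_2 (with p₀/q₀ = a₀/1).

Using pₖ = aₖpₖ₋₁ + pₖ₋₂, qₖ = aₖqₖ₋₁ + qₖ₋₂ (with p₋₁=1, p₋₂=0, q₋₁=0, q₋₂=1):
  k=0: a=12, p=12, q=1
  k=1: a=7, p=85, q=7
  k=2: a=2, p=182, q=15

182/15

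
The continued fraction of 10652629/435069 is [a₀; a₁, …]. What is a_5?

10652629 = 24·435069 + 210973   →  a_0 = 24
435069 = 2·210973 + 13123   →  a_1 = 2
210973 = 16·13123 + 1005   →  a_2 = 16
13123 = 13·1005 + 58   →  a_3 = 13
1005 = 17·58 + 19   →  a_4 = 17
58 = 3·19 + 1   →  a_5 = 3

3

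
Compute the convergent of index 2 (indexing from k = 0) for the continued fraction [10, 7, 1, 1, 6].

81/8

Using pₖ = aₖpₖ₋₁ + pₖ₋₂, qₖ = aₖqₖ₋₁ + qₖ₋₂ (with p₋₁=1, p₋₂=0, q₋₁=0, q₋₂=1):
  k=0: a=10, p=10, q=1
  k=1: a=7, p=71, q=7
  k=2: a=1, p=81, q=8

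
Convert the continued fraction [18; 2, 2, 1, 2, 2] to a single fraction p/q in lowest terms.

829/45

Using pₖ = aₖpₖ₋₁ + pₖ₋₂ and qₖ = aₖqₖ₋₁ + qₖ₋₂:
  k=0: a=18, p=18, q=1
  k=1: a=2, p=37, q=2
  k=2: a=2, p=92, q=5
  k=3: a=1, p=129, q=7
  k=4: a=2, p=350, q=19
  k=5: a=2, p=829, q=45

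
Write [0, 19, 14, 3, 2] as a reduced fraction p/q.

Using pₖ = aₖpₖ₋₁ + pₖ₋₂ and qₖ = aₖqₖ₋₁ + qₖ₋₂:
  k=0: a=0, p=0, q=1
  k=1: a=19, p=1, q=19
  k=2: a=14, p=14, q=267
  k=3: a=3, p=43, q=820
  k=4: a=2, p=100, q=1907

100/1907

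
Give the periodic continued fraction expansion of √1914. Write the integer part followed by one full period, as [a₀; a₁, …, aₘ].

[43; 1, 2, 1, 86]

a₀ = ⌊√1914⌋ = 43.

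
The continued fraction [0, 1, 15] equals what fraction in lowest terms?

15/16

Fold from the inside: start with 15/1.
  1 + 1/15 = 16/15
  0 + 15/16 = 15/16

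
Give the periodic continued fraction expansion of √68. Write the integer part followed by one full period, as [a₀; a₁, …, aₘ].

a₀ = ⌊√68⌋ = 8.

[8; 4, 16]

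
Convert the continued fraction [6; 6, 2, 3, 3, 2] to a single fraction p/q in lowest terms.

2099/341

Using pₖ = aₖpₖ₋₁ + pₖ₋₂ and qₖ = aₖqₖ₋₁ + qₖ₋₂:
  k=0: a=6, p=6, q=1
  k=1: a=6, p=37, q=6
  k=2: a=2, p=80, q=13
  k=3: a=3, p=277, q=45
  k=4: a=3, p=911, q=148
  k=5: a=2, p=2099, q=341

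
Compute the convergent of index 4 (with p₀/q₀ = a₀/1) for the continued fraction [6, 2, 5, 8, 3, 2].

1814/281

Using pₖ = aₖpₖ₋₁ + pₖ₋₂, qₖ = aₖqₖ₋₁ + qₖ₋₂ (with p₋₁=1, p₋₂=0, q₋₁=0, q₋₂=1):
  k=0: a=6, p=6, q=1
  k=1: a=2, p=13, q=2
  k=2: a=5, p=71, q=11
  k=3: a=8, p=581, q=90
  k=4: a=3, p=1814, q=281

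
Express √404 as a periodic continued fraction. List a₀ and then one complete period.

[20; 10, 40]

a₀ = ⌊√404⌋ = 20.
With m₀=0, d₀=1 and mₖ₊₁ = dₖaₖ − mₖ, dₖ₊₁ = (n − mₖ₊₁²)/dₖ, aₖ₊₁ = ⌊(a₀+mₖ₊₁)/dₖ₊₁⌋:
  k=1: m=20, d=4, a=10
  k=2: m=20, d=1, a=40
d=1 and a=2a₀=40 at k=2, so the next step gives (m, d) = (20, 4) again — its k=1 value — and the period has length 2.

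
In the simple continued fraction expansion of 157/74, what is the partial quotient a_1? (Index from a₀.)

157 = 2·74 + 9   →  a_0 = 2
74 = 8·9 + 2   →  a_1 = 8

8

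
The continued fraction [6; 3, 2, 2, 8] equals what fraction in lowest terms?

Fold from the inside: start with 8/1.
  2 + 1/8 = 17/8
  2 + 8/17 = 42/17
  3 + 17/42 = 143/42
  6 + 42/143 = 900/143

900/143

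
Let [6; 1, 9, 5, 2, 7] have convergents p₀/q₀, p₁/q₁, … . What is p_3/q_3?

352/51

Using pₖ = aₖpₖ₋₁ + pₖ₋₂, qₖ = aₖqₖ₋₁ + qₖ₋₂ (with p₋₁=1, p₋₂=0, q₋₁=0, q₋₂=1):
  k=0: a=6, p=6, q=1
  k=1: a=1, p=7, q=1
  k=2: a=9, p=69, q=10
  k=3: a=5, p=352, q=51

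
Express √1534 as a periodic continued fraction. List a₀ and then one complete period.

[39; 6, 78]

a₀ = ⌊√1534⌋ = 39.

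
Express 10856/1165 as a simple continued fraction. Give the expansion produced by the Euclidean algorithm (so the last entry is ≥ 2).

10856 = 9*1165 + 371
1165 = 3*371 + 52
371 = 7*52 + 7
52 = 7*7 + 3
7 = 2*3 + 1
3 = 3*1 + 0  (stop)
So 10856/1165 = [9; 3, 7, 7, 2, 3].

[9; 3, 7, 7, 2, 3]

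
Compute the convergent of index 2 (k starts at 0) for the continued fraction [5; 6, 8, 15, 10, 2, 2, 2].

253/49

Using pₖ = aₖpₖ₋₁ + pₖ₋₂, qₖ = aₖqₖ₋₁ + qₖ₋₂ (with p₋₁=1, p₋₂=0, q₋₁=0, q₋₂=1):
  k=0: a=5, p=5, q=1
  k=1: a=6, p=31, q=6
  k=2: a=8, p=253, q=49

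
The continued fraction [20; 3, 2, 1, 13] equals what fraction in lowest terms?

2781/137

Using pₖ = aₖpₖ₋₁ + pₖ₋₂ and qₖ = aₖqₖ₋₁ + qₖ₋₂:
  k=0: a=20, p=20, q=1
  k=1: a=3, p=61, q=3
  k=2: a=2, p=142, q=7
  k=3: a=1, p=203, q=10
  k=4: a=13, p=2781, q=137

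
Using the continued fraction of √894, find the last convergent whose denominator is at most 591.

17611/589

√894 = [29; 1, 8, 1, 58, …] (period length 4).
Convergents:
  p_0/q_0 = 29/1
  p_1/q_1 = 30/1
  p_2/q_2 = 269/9
  p_3/q_3 = 299/10
  p_4/q_4 = 17611/589
  p_5/q_5 = 17910/599
q_4 = 589 ≤ 591 < 599 = q_5, so the answer is 17611/589.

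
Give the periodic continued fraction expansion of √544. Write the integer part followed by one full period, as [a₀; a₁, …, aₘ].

a₀ = ⌊√544⌋ = 23.
With m₀=0, d₀=1 and mₖ₊₁ = dₖaₖ − mₖ, dₖ₊₁ = (n − mₖ₊₁²)/dₖ, aₖ₊₁ = ⌊(a₀+mₖ₊₁)/dₖ₊₁⌋:
  k=1: m=23, d=15, a=3
  k=2: m=22, d=4, a=11
  k=3: m=22, d=15, a=3
  k=4: m=23, d=1, a=46
d=1 and a=2a₀=46 at k=4, so the next step gives (m, d) = (23, 15) again — its k=1 value — and the period has length 4.

[23; 3, 11, 3, 46]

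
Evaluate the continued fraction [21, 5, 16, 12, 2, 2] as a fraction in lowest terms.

106984/5047

Fold from the inside: start with 2/1.
  2 + 1/2 = 5/2
  12 + 2/5 = 62/5
  16 + 5/62 = 997/62
  5 + 62/997 = 5047/997
  21 + 997/5047 = 106984/5047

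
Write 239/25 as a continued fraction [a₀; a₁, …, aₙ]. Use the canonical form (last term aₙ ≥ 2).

[9; 1, 1, 3, 1, 2]

239 = 9·25 + 14
25 = 1·14 + 11
14 = 1·11 + 3
11 = 3·3 + 2
3 = 1·2 + 1
2 = 2·1 + 0  (stop)
So 239/25 = [9; 1, 1, 3, 1, 2].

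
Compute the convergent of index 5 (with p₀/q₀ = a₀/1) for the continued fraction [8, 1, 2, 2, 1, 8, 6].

Using pₖ = aₖpₖ₋₁ + pₖ₋₂, qₖ = aₖqₖ₋₁ + qₖ₋₂ (with p₋₁=1, p₋₂=0, q₋₁=0, q₋₂=1):
  k=0: a=8, p=8, q=1
  k=1: a=1, p=9, q=1
  k=2: a=2, p=26, q=3
  k=3: a=2, p=61, q=7
  k=4: a=1, p=87, q=10
  k=5: a=8, p=757, q=87

757/87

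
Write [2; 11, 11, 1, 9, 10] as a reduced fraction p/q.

Fold from the inside: start with 10/1.
  9 + 1/10 = 91/10
  1 + 10/91 = 101/91
  11 + 91/101 = 1202/101
  11 + 101/1202 = 13323/1202
  2 + 1202/13323 = 27848/13323

27848/13323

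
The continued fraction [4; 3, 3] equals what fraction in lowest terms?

43/10

Using pₖ = aₖpₖ₋₁ + pₖ₋₂ and qₖ = aₖqₖ₋₁ + qₖ₋₂:
  k=0: a=4, p=4, q=1
  k=1: a=3, p=13, q=3
  k=2: a=3, p=43, q=10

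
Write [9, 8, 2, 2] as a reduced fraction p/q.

Fold from the inside: start with 2/1.
  2 + 1/2 = 5/2
  8 + 2/5 = 42/5
  9 + 5/42 = 383/42

383/42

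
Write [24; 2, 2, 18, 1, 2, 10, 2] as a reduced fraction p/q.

Fold from the inside: start with 2/1.
  10 + 1/2 = 21/2
  2 + 2/21 = 44/21
  1 + 21/44 = 65/44
  18 + 44/65 = 1214/65
  2 + 65/1214 = 2493/1214
  2 + 1214/2493 = 6200/2493
  24 + 2493/6200 = 151293/6200

151293/6200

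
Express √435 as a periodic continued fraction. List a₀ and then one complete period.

a₀ = ⌊√435⌋ = 20.
With m₀=0, d₀=1 and mₖ₊₁ = dₖaₖ − mₖ, dₖ₊₁ = (n − mₖ₊₁²)/dₖ, aₖ₊₁ = ⌊(a₀+mₖ₊₁)/dₖ₊₁⌋:
  k=1: m=20, d=35, a=1
  k=2: m=15, d=6, a=5
  k=3: m=15, d=35, a=1
  k=4: m=20, d=1, a=40
d=1 and a=2a₀=40 at k=4, so the next step gives (m, d) = (20, 35) again — its k=1 value — and the period has length 4.

[20; 1, 5, 1, 40]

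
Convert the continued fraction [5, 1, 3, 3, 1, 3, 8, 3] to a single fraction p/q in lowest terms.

Fold from the inside: start with 3/1.
  8 + 1/3 = 25/3
  3 + 3/25 = 78/25
  1 + 25/78 = 103/78
  3 + 78/103 = 387/103
  3 + 103/387 = 1264/387
  1 + 387/1264 = 1651/1264
  5 + 1264/1651 = 9519/1651

9519/1651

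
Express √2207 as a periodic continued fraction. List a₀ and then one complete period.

a₀ = ⌊√2207⌋ = 46.
With m₀=0, d₀=1 and mₖ₊₁ = dₖaₖ − mₖ, dₖ₊₁ = (n − mₖ₊₁²)/dₖ, aₖ₊₁ = ⌊(a₀+mₖ₊₁)/dₖ₊₁⌋:
  k=1: m=46, d=91, a=1
  k=2: m=45, d=2, a=45
  k=3: m=45, d=91, a=1
  k=4: m=46, d=1, a=92
d=1 and a=2a₀=92 at k=4, so the next step gives (m, d) = (46, 91) again — its k=1 value — and the period has length 4.

[46; 1, 45, 1, 92]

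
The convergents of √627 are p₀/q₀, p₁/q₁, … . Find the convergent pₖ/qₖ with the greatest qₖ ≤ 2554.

√627 = [25; 25, 50, …] (period length 2).
Convergents:
  p_0/q_0 = 25/1
  p_1/q_1 = 626/25
  p_2/q_2 = 31325/1251
  p_3/q_3 = 783751/31300
q_2 = 1251 ≤ 2554 < 31300 = q_3, so the answer is 31325/1251.

31325/1251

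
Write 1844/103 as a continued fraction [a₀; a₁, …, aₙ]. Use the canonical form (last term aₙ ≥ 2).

1844 = 17*103 + 93
103 = 1*93 + 10
93 = 9*10 + 3
10 = 3*3 + 1
3 = 3*1 + 0  (stop)
So 1844/103 = [17; 1, 9, 3, 3].

[17; 1, 9, 3, 3]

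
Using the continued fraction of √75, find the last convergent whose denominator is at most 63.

√75 = [8; 1, 1, 1, 16, …] (period length 4).
Convergents:
  p_0/q_0 = 8/1
  p_1/q_1 = 9/1
  p_2/q_2 = 17/2
  p_3/q_3 = 26/3
  p_4/q_4 = 433/50
  p_5/q_5 = 459/53
  p_6/q_6 = 892/103
q_5 = 53 ≤ 63 < 103 = q_6, so the answer is 459/53.

459/53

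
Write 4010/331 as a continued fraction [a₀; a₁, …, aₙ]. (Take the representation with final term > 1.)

4010 = 12×331 + 38
331 = 8×38 + 27
38 = 1×27 + 11
27 = 2×11 + 5
11 = 2×5 + 1
5 = 5×1 + 0  (stop)
So 4010/331 = [12; 8, 1, 2, 2, 5].

[12; 8, 1, 2, 2, 5]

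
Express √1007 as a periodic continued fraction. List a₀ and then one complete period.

a₀ = ⌊√1007⌋ = 31.
With m₀=0, d₀=1 and mₖ₊₁ = dₖaₖ − mₖ, dₖ₊₁ = (n − mₖ₊₁²)/dₖ, aₖ₊₁ = ⌊(a₀+mₖ₊₁)/dₖ₊₁⌋:
  k=1: m=31, d=46, a=1
  k=2: m=15, d=17, a=2
  k=3: m=19, d=38, a=1
  k=4: m=19, d=17, a=2
  k=5: m=15, d=46, a=1
  k=6: m=31, d=1, a=62
d=1 and a=2a₀=62 at k=6, so the next step gives (m, d) = (31, 46) again — its k=1 value — and the period has length 6.

[31; 1, 2, 1, 2, 1, 62]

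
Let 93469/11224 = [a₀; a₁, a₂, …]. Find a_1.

93469 = 8·11224 + 3677   →  a_0 = 8
11224 = 3·3677 + 193   →  a_1 = 3

3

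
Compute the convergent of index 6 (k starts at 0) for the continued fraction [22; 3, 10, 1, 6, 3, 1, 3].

Using pₖ = aₖpₖ₋₁ + pₖ₋₂, qₖ = aₖqₖ₋₁ + qₖ₋₂ (with p₋₁=1, p₋₂=0, q₋₁=0, q₋₂=1):
  k=0: a=22, p=22, q=1
  k=1: a=3, p=67, q=3
  k=2: a=10, p=692, q=31
  k=3: a=1, p=759, q=34
  k=4: a=6, p=5246, q=235
  k=5: a=3, p=16497, q=739
  k=6: a=1, p=21743, q=974

21743/974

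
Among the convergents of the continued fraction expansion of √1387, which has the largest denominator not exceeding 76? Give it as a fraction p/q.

√1387 = [37; 4, 8, 37, 8, 4, 74, …] (period length 6).
Convergents:
  p_0/q_0 = 37/1
  p_1/q_1 = 149/4
  p_2/q_2 = 1229/33
  p_3/q_3 = 45622/1225
q_2 = 33 ≤ 76 < 1225 = q_3, so the answer is 1229/33.

1229/33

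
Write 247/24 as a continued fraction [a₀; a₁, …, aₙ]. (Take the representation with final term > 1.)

247 = 10*24 + 7
24 = 3*7 + 3
7 = 2*3 + 1
3 = 3*1 + 0  (stop)
So 247/24 = [10; 3, 2, 3].

[10; 3, 2, 3]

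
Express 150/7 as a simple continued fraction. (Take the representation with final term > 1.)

[21; 2, 3]

150 = 21×7 + 3
7 = 2×3 + 1
3 = 3×1 + 0  (stop)
So 150/7 = [21; 2, 3].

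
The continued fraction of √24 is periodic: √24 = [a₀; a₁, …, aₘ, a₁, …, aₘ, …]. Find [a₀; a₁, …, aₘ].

[4; 1, 8]

a₀ = ⌊√24⌋ = 4.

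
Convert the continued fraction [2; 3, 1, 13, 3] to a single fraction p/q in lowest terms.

381/169

Fold from the inside: start with 3/1.
  13 + 1/3 = 40/3
  1 + 3/40 = 43/40
  3 + 40/43 = 169/43
  2 + 43/169 = 381/169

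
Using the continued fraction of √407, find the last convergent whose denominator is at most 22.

√407 = [20; 5, 1, 2, 1, 5, 40, …] (period length 6).
Convergents:
  p_0/q_0 = 20/1
  p_1/q_1 = 101/5
  p_2/q_2 = 121/6
  p_3/q_3 = 343/17
  p_4/q_4 = 464/23
q_3 = 17 ≤ 22 < 23 = q_4, so the answer is 343/17.

343/17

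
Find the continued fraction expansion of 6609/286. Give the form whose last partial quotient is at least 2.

6609 = 23·286 + 31
286 = 9·31 + 7
31 = 4·7 + 3
7 = 2·3 + 1
3 = 3·1 + 0  (stop)
So 6609/286 = [23; 9, 4, 2, 3].

[23; 9, 4, 2, 3]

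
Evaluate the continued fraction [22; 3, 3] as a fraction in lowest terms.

223/10

Fold from the inside: start with 3/1.
  3 + 1/3 = 10/3
  22 + 3/10 = 223/10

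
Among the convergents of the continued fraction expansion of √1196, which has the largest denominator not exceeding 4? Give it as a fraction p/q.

69/2

√1196 = [34; 1, 1, 2, 1, 1, 68, …] (period length 6).
Convergents:
  p_0/q_0 = 34/1
  p_1/q_1 = 35/1
  p_2/q_2 = 69/2
  p_3/q_3 = 173/5
q_2 = 2 ≤ 4 < 5 = q_3, so the answer is 69/2.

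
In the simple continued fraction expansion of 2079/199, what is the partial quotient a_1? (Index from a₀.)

2079 = 10·199 + 89   →  a_0 = 10
199 = 2·89 + 21   →  a_1 = 2

2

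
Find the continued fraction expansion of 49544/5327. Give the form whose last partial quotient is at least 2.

49544 = 9*5327 + 1601
5327 = 3*1601 + 524
1601 = 3*524 + 29
524 = 18*29 + 2
29 = 14*2 + 1
2 = 2*1 + 0  (stop)
So 49544/5327 = [9; 3, 3, 18, 14, 2].

[9; 3, 3, 18, 14, 2]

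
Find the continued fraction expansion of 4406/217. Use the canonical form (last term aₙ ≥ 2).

4406 = 20*217 + 66
217 = 3*66 + 19
66 = 3*19 + 9
19 = 2*9 + 1
9 = 9*1 + 0  (stop)
So 4406/217 = [20; 3, 3, 2, 9].

[20; 3, 3, 2, 9]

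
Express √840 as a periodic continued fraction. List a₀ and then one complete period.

a₀ = ⌊√840⌋ = 28.
With m₀=0, d₀=1 and mₖ₊₁ = dₖaₖ − mₖ, dₖ₊₁ = (n − mₖ₊₁²)/dₖ, aₖ₊₁ = ⌊(a₀+mₖ₊₁)/dₖ₊₁⌋:
  k=1: m=28, d=56, a=1
  k=2: m=28, d=1, a=56
d=1 and a=2a₀=56 at k=2, so the next step gives (m, d) = (28, 56) again — its k=1 value — and the period has length 2.

[28; 1, 56]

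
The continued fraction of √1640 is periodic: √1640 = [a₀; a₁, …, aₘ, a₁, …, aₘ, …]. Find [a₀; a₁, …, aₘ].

[40; 2, 80]

a₀ = ⌊√1640⌋ = 40.
With m₀=0, d₀=1 and mₖ₊₁ = dₖaₖ − mₖ, dₖ₊₁ = (n − mₖ₊₁²)/dₖ, aₖ₊₁ = ⌊(a₀+mₖ₊₁)/dₖ₊₁⌋:
  k=1: m=40, d=40, a=2
  k=2: m=40, d=1, a=80
d=1 and a=2a₀=80 at k=2, so the next step gives (m, d) = (40, 40) again — its k=1 value — and the period has length 2.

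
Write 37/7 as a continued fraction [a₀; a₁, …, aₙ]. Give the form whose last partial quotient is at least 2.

[5; 3, 2]

37 = 5*7 + 2
7 = 3*2 + 1
2 = 2*1 + 0  (stop)
So 37/7 = [5; 3, 2].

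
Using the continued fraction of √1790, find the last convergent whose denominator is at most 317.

4527/107

√1790 = [42; 3, 4, 8, 4, 3, 84, …] (period length 6).
Convergents:
  p_0/q_0 = 42/1
  p_1/q_1 = 127/3
  p_2/q_2 = 550/13
  p_3/q_3 = 4527/107
  p_4/q_4 = 18658/441
q_3 = 107 ≤ 317 < 441 = q_4, so the answer is 4527/107.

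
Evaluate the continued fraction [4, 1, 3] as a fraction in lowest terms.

Using pₖ = aₖpₖ₋₁ + pₖ₋₂ and qₖ = aₖqₖ₋₁ + qₖ₋₂:
  k=0: a=4, p=4, q=1
  k=1: a=1, p=5, q=1
  k=2: a=3, p=19, q=4

19/4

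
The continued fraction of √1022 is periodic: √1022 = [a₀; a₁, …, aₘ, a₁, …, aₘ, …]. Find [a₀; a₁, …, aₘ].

[31; 1, 30, 1, 62]

a₀ = ⌊√1022⌋ = 31.
With m₀=0, d₀=1 and mₖ₊₁ = dₖaₖ − mₖ, dₖ₊₁ = (n − mₖ₊₁²)/dₖ, aₖ₊₁ = ⌊(a₀+mₖ₊₁)/dₖ₊₁⌋:
  k=1: m=31, d=61, a=1
  k=2: m=30, d=2, a=30
  k=3: m=30, d=61, a=1
  k=4: m=31, d=1, a=62
d=1 and a=2a₀=62 at k=4, so the next step gives (m, d) = (31, 61) again — its k=1 value — and the period has length 4.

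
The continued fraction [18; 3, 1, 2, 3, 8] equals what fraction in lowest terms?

5609/307

Fold from the inside: start with 8/1.
  3 + 1/8 = 25/8
  2 + 8/25 = 58/25
  1 + 25/58 = 83/58
  3 + 58/83 = 307/83
  18 + 83/307 = 5609/307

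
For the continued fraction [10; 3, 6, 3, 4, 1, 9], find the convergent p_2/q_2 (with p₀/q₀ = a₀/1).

Using pₖ = aₖpₖ₋₁ + pₖ₋₂, qₖ = aₖqₖ₋₁ + qₖ₋₂ (with p₋₁=1, p₋₂=0, q₋₁=0, q₋₂=1):
  k=0: a=10, p=10, q=1
  k=1: a=3, p=31, q=3
  k=2: a=6, p=196, q=19

196/19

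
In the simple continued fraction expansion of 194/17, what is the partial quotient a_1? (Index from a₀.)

2

194 = 11·17 + 7   →  a_0 = 11
17 = 2·7 + 3   →  a_1 = 2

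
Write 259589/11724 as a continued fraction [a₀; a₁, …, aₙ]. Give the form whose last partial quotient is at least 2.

259589 = 22×11724 + 1661
11724 = 7×1661 + 97
1661 = 17×97 + 12
97 = 8×12 + 1
12 = 12×1 + 0  (stop)
So 259589/11724 = [22; 7, 17, 8, 12].

[22; 7, 17, 8, 12]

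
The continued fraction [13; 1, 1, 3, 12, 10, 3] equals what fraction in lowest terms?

36462/2687

Using pₖ = aₖpₖ₋₁ + pₖ₋₂ and qₖ = aₖqₖ₋₁ + qₖ₋₂:
  k=0: a=13, p=13, q=1
  k=1: a=1, p=14, q=1
  k=2: a=1, p=27, q=2
  k=3: a=3, p=95, q=7
  k=4: a=12, p=1167, q=86
  k=5: a=10, p=11765, q=867
  k=6: a=3, p=36462, q=2687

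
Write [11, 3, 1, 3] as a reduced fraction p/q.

169/15

Fold from the inside: start with 3/1.
  1 + 1/3 = 4/3
  3 + 3/4 = 15/4
  11 + 4/15 = 169/15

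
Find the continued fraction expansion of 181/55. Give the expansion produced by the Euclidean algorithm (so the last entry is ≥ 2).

181 = 3·55 + 16
55 = 3·16 + 7
16 = 2·7 + 2
7 = 3·2 + 1
2 = 2·1 + 0  (stop)
So 181/55 = [3; 3, 2, 3, 2].

[3; 3, 2, 3, 2]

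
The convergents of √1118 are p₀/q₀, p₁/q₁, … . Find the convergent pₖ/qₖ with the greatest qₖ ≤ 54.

535/16

√1118 = [33; 2, 3, 2, 3, 2, 66, …] (period length 6).
Convergents:
  p_0/q_0 = 33/1
  p_1/q_1 = 67/2
  p_2/q_2 = 234/7
  p_3/q_3 = 535/16
  p_4/q_4 = 1839/55
q_3 = 16 ≤ 54 < 55 = q_4, so the answer is 535/16.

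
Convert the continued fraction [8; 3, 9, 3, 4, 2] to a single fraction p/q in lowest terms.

6982/839

Using pₖ = aₖpₖ₋₁ + pₖ₋₂ and qₖ = aₖqₖ₋₁ + qₖ₋₂:
  k=0: a=8, p=8, q=1
  k=1: a=3, p=25, q=3
  k=2: a=9, p=233, q=28
  k=3: a=3, p=724, q=87
  k=4: a=4, p=3129, q=376
  k=5: a=2, p=6982, q=839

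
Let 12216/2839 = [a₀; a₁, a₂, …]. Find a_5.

12216 = 4·2839 + 860   →  a_0 = 4
2839 = 3·860 + 259   →  a_1 = 3
860 = 3·259 + 83   →  a_2 = 3
259 = 3·83 + 10   →  a_3 = 3
83 = 8·10 + 3   →  a_4 = 8
10 = 3·3 + 1   →  a_5 = 3

3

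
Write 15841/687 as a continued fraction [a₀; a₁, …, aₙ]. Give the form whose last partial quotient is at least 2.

15841 = 23·687 + 40
687 = 17·40 + 7
40 = 5·7 + 5
7 = 1·5 + 2
5 = 2·2 + 1
2 = 2·1 + 0  (stop)
So 15841/687 = [23; 17, 5, 1, 2, 2].

[23; 17, 5, 1, 2, 2]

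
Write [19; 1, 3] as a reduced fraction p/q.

Using pₖ = aₖpₖ₋₁ + pₖ₋₂ and qₖ = aₖqₖ₋₁ + qₖ₋₂:
  k=0: a=19, p=19, q=1
  k=1: a=1, p=20, q=1
  k=2: a=3, p=79, q=4

79/4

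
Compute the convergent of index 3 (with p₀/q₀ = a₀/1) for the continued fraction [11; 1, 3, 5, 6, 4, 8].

Using pₖ = aₖpₖ₋₁ + pₖ₋₂, qₖ = aₖqₖ₋₁ + qₖ₋₂ (with p₋₁=1, p₋₂=0, q₋₁=0, q₋₂=1):
  k=0: a=11, p=11, q=1
  k=1: a=1, p=12, q=1
  k=2: a=3, p=47, q=4
  k=3: a=5, p=247, q=21

247/21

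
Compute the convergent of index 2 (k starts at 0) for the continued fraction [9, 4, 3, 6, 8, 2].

Using pₖ = aₖpₖ₋₁ + pₖ₋₂, qₖ = aₖqₖ₋₁ + qₖ₋₂ (with p₋₁=1, p₋₂=0, q₋₁=0, q₋₂=1):
  k=0: a=9, p=9, q=1
  k=1: a=4, p=37, q=4
  k=2: a=3, p=120, q=13

120/13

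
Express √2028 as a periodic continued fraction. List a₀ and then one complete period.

a₀ = ⌊√2028⌋ = 45.
With m₀=0, d₀=1 and mₖ₊₁ = dₖaₖ − mₖ, dₖ₊₁ = (n − mₖ₊₁²)/dₖ, aₖ₊₁ = ⌊(a₀+mₖ₊₁)/dₖ₊₁⌋:
  k=1: m=45, d=3, a=30
  k=2: m=45, d=1, a=90
d=1 and a=2a₀=90 at k=2, so the next step gives (m, d) = (45, 3) again — its k=1 value — and the period has length 2.

[45; 30, 90]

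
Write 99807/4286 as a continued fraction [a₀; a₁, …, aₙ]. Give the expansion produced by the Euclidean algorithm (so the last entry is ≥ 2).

99807 = 23*4286 + 1229
4286 = 3*1229 + 599
1229 = 2*599 + 31
599 = 19*31 + 10
31 = 3*10 + 1
10 = 10*1 + 0  (stop)
So 99807/4286 = [23; 3, 2, 19, 3, 10].

[23; 3, 2, 19, 3, 10]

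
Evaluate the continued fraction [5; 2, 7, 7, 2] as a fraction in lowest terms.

Using pₖ = aₖpₖ₋₁ + pₖ₋₂ and qₖ = aₖqₖ₋₁ + qₖ₋₂:
  k=0: a=5, p=5, q=1
  k=1: a=2, p=11, q=2
  k=2: a=7, p=82, q=15
  k=3: a=7, p=585, q=107
  k=4: a=2, p=1252, q=229

1252/229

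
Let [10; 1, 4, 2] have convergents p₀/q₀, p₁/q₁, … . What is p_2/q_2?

Using pₖ = aₖpₖ₋₁ + pₖ₋₂, qₖ = aₖqₖ₋₁ + qₖ₋₂ (with p₋₁=1, p₋₂=0, q₋₁=0, q₋₂=1):
  k=0: a=10, p=10, q=1
  k=1: a=1, p=11, q=1
  k=2: a=4, p=54, q=5

54/5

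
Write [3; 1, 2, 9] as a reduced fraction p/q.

Fold from the inside: start with 9/1.
  2 + 1/9 = 19/9
  1 + 9/19 = 28/19
  3 + 19/28 = 103/28

103/28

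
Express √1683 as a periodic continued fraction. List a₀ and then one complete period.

[41; 41, 82]

a₀ = ⌊√1683⌋ = 41.
With m₀=0, d₀=1 and mₖ₊₁ = dₖaₖ − mₖ, dₖ₊₁ = (n − mₖ₊₁²)/dₖ, aₖ₊₁ = ⌊(a₀+mₖ₊₁)/dₖ₊₁⌋:
  k=1: m=41, d=2, a=41
  k=2: m=41, d=1, a=82
d=1 and a=2a₀=82 at k=2, so the next step gives (m, d) = (41, 2) again — its k=1 value — and the period has length 2.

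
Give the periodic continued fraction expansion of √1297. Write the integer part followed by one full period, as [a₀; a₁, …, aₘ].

[36; 72]

a₀ = ⌊√1297⌋ = 36.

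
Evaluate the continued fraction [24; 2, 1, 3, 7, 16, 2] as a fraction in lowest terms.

64853/2662

Fold from the inside: start with 2/1.
  16 + 1/2 = 33/2
  7 + 2/33 = 233/33
  3 + 33/233 = 732/233
  1 + 233/732 = 965/732
  2 + 732/965 = 2662/965
  24 + 965/2662 = 64853/2662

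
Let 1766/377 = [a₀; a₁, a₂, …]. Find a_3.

5

1766 = 4·377 + 258   →  a_0 = 4
377 = 1·258 + 119   →  a_1 = 1
258 = 2·119 + 20   →  a_2 = 2
119 = 5·20 + 19   →  a_3 = 5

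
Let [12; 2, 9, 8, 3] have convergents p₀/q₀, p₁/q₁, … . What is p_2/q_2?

237/19

Using pₖ = aₖpₖ₋₁ + pₖ₋₂, qₖ = aₖqₖ₋₁ + qₖ₋₂ (with p₋₁=1, p₋₂=0, q₋₁=0, q₋₂=1):
  k=0: a=12, p=12, q=1
  k=1: a=2, p=25, q=2
  k=2: a=9, p=237, q=19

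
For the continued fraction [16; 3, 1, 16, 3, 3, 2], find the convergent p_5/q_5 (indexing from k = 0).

11085/682

Using pₖ = aₖpₖ₋₁ + pₖ₋₂, qₖ = aₖqₖ₋₁ + qₖ₋₂ (with p₋₁=1, p₋₂=0, q₋₁=0, q₋₂=1):
  k=0: a=16, p=16, q=1
  k=1: a=3, p=49, q=3
  k=2: a=1, p=65, q=4
  k=3: a=16, p=1089, q=67
  k=4: a=3, p=3332, q=205
  k=5: a=3, p=11085, q=682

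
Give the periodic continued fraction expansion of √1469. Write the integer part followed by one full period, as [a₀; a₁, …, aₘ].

a₀ = ⌊√1469⌋ = 38.
With m₀=0, d₀=1 and mₖ₊₁ = dₖaₖ − mₖ, dₖ₊₁ = (n − mₖ₊₁²)/dₖ, aₖ₊₁ = ⌊(a₀+mₖ₊₁)/dₖ₊₁⌋:
  k=1: m=38, d=25, a=3
  k=2: m=37, d=4, a=18
  k=3: m=35, d=61, a=1
  k=4: m=26, d=13, a=4
  k=5: m=26, d=61, a=1
  k=6: m=35, d=4, a=18
  k=7: m=37, d=25, a=3
  k=8: m=38, d=1, a=76
d=1 and a=2a₀=76 at k=8, so the next step gives (m, d) = (38, 25) again — its k=1 value — and the period has length 8.

[38; 3, 18, 1, 4, 1, 18, 3, 76]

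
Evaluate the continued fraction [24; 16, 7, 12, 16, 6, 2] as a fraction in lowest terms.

6968077/289589

Fold from the inside: start with 2/1.
  6 + 1/2 = 13/2
  16 + 2/13 = 210/13
  12 + 13/210 = 2533/210
  7 + 210/2533 = 17941/2533
  16 + 2533/17941 = 289589/17941
  24 + 17941/289589 = 6968077/289589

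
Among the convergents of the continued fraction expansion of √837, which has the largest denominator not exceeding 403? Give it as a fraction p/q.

√837 = [28; 1, 13, 2, 13, 1, 56, …] (period length 6).
Convergents:
  p_0/q_0 = 28/1
  p_1/q_1 = 29/1
  p_2/q_2 = 405/14
  p_3/q_3 = 839/29
  p_4/q_4 = 11312/391
  p_5/q_5 = 12151/420
q_4 = 391 ≤ 403 < 420 = q_5, so the answer is 11312/391.

11312/391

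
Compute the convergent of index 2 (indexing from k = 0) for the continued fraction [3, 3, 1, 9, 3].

13/4

Using pₖ = aₖpₖ₋₁ + pₖ₋₂, qₖ = aₖqₖ₋₁ + qₖ₋₂ (with p₋₁=1, p₋₂=0, q₋₁=0, q₋₂=1):
  k=0: a=3, p=3, q=1
  k=1: a=3, p=10, q=3
  k=2: a=1, p=13, q=4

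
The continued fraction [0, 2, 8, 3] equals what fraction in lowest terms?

Using pₖ = aₖpₖ₋₁ + pₖ₋₂ and qₖ = aₖqₖ₋₁ + qₖ₋₂:
  k=0: a=0, p=0, q=1
  k=1: a=2, p=1, q=2
  k=2: a=8, p=8, q=17
  k=3: a=3, p=25, q=53

25/53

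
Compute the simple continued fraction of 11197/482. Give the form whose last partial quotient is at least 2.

11197 = 23×482 + 111
482 = 4×111 + 38
111 = 2×38 + 35
38 = 1×35 + 3
35 = 11×3 + 2
3 = 1×2 + 1
2 = 2×1 + 0  (stop)
So 11197/482 = [23; 4, 2, 1, 11, 1, 2].

[23; 4, 2, 1, 11, 1, 2]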